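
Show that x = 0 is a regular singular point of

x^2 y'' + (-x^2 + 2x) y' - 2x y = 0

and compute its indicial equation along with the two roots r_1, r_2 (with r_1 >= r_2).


Divide by x^2 to reach normal form y'' + P_1(x) y' + P_2(x) y = 0 with P_1(x) = -1 + 2/x and P_2(x) = -2/x.
x = 0 is a singular point because the y'-coefficient -1 + 2/x has a pole at x = 0 and the y-coefficient -2/x has a pole at x = 0.
It is a regular singular point because x P_1(x) = p(x) = 2 - x and x^2 P_2(x) = q(x) = -2x are polynomials, hence analytic at x = 0.
p(0) = 2,  q(0) = 0.
Indicial equation: r(r-1) + p(0) r + q(0) = 0, i.e. r^2 + (p(0) - 1) r + q(0) = 0, i.e. r^2 + 1 r = 0.
Discriminant: (1)^2 - 4(0) = 1, so r = (-1 ± 1)/2.
Solving: r_1 = 0, r_2 = -1.

indicial: r^2 + 1 r = 0; roots r_1 = 0, r_2 = -1


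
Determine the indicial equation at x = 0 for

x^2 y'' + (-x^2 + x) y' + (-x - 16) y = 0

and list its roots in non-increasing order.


Divide by x^2 to reach normal form y'' + P_1(x) y' + P_2(x) y = 0 with P_1(x) = -1 + 1/x and P_2(x) = -1/x - 16/x^2.
x = 0 is a singular point because the y'-coefficient -1 + 1/x has a pole at x = 0 and the y-coefficient -1/x - 16/x^2 has a pole at x = 0.
It is a regular singular point because x P_1(x) = p(x) = 1 - x and x^2 P_2(x) = q(x) = -x - 16 are polynomials, hence analytic at x = 0.
p(0) = 1,  q(0) = -16.
Indicial equation: r(r-1) + p(0) r + q(0) = 0, i.e. r^2 + (p(0) - 1) r + q(0) = 0, i.e. r^2 - 16 = 0.
Discriminant: (0)^2 - 4(-16) = 64, so r = (0 ± 8)/2.
Solving: r_1 = 4, r_2 = -4.

indicial: r^2 - 16 = 0; roots r_1 = 4, r_2 = -4


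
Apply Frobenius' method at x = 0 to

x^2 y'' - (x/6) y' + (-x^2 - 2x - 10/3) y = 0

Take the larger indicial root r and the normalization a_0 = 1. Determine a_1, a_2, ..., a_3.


Write in Frobenius form y'' + (p(x)/x) y' + (q(x)/x^2) y = 0:
  p(x) = -1/6,  q(x) = -x^2 - 2x - 10/3.
Indicial equation: r(r-1) + (-1/6) r + (-10/3) = 0 -> roots r_1 = 5/2, r_2 = -4/3.
Take r = r_1 = 5/2. Let y(x) = x^r sum_{n>=0} a_n x^n with a_0 = 1.
Substitute y = x^r sum a_n x^n and match x^{r+n}. The recurrence is
  D(n) a_n - 2 a_{n-1} - 1 a_{n-2} = 0,  where D(n) = (r+n)(r+n-1) + (-1/6)(r+n) + (-10/3).
  a_n = [2 a_{n-1} + 1 a_{n-2}] / D(n).
Since the indicial polynomial factors as (r - r_1)(r - r_2), D(n) = (r_1 + n - r_1)(r_1 + n - r_2) = n(n + 23/6).
Evaluating step by step (a_0 = 1):
  n = 1: D(1) = 1(1 + 23/6) = 29/6; numerator = 2(1) = 2; a_1 = (2)/(29/6) = 12/29
  n = 2: D(2) = 2(2 + 23/6) = 35/3; numerator = 2(12/29) + 1(1) = 53/29; a_2 = (53/29)/(35/3) = 159/1015
  n = 3: D(3) = 3(3 + 23/6) = 41/2; numerator = 2(159/1015) + 1(12/29) = 738/1015; a_3 = (738/1015)/(41/2) = 36/1015

r = 5/2; a_0 = 1; a_1 = 12/29; a_2 = 159/1015; a_3 = 36/1015


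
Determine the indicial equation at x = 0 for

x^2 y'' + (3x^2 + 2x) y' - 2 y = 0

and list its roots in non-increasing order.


Divide by x^2 to reach normal form y'' + P_1(x) y' + P_2(x) y = 0 with P_1(x) = 3 + 2/x and P_2(x) = -2/x^2.
x = 0 is a singular point because the y'-coefficient 3 + 2/x has a pole at x = 0 and the y-coefficient -2/x^2 has a pole at x = 0.
It is a regular singular point because x P_1(x) = p(x) = 3x + 2 and x^2 P_2(x) = q(x) = -2 are polynomials, hence analytic at x = 0.
p(0) = 2,  q(0) = -2.
Indicial equation: r(r-1) + p(0) r + q(0) = 0, i.e. r^2 + (p(0) - 1) r + q(0) = 0, i.e. r^2 + 1 r - 2 = 0.
Discriminant: (1)^2 - 4(-2) = 9, so r = (-1 ± 3)/2.
Solving: r_1 = 1, r_2 = -2.

indicial: r^2 + 1 r - 2 = 0; roots r_1 = 1, r_2 = -2


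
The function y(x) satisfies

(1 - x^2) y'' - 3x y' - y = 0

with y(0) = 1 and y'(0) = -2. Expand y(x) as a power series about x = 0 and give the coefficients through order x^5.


Ansatz: y(x) = sum_{n>=0} a_n x^n, so y'(x) = sum_{n>=1} n a_n x^(n-1) and y''(x) = sum_{n>=2} n(n-1) a_n x^(n-2).
Substitute into P(x) y'' + Q(x) y' + R(x) y = 0 with P(x) = 1 - x^2, Q(x) = -3x, R(x) = -1, and match powers of x.
Initial conditions: a_0 = 1, a_1 = -2.
Setting the coefficient of each power of x to zero and solving order by order (substituting the coefficients already found):
  x^0: 2 a_2 - a_0 = 0  ->  2 a_2 = a_0 = 1  ->  a_2 = 1/2
  x^1: 6 a_3 - 4 a_1 = 0  ->  6 a_3 = 4 a_1 = -8  ->  a_3 = -4/3
  x^2: 12 a_4 - 9 a_2 = 0  ->  12 a_4 = 9 a_2 = 9/2  ->  a_4 = 3/8
  x^3: 20 a_5 - 16 a_3 = 0  ->  20 a_5 = 16 a_3 = -64/3  ->  a_5 = -16/15
Truncated series: y(x) = 1 - 2 x + (1/2) x^2 - (4/3) x^3 + (3/8) x^4 - (16/15) x^5 + O(x^6).

a_0 = 1; a_1 = -2; a_2 = 1/2; a_3 = -4/3; a_4 = 3/8; a_5 = -16/15


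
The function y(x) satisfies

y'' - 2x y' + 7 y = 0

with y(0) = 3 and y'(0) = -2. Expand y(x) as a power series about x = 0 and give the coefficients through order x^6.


Ansatz: y(x) = sum_{n>=0} a_n x^n, so y'(x) = sum_{n>=1} n a_n x^(n-1) and y''(x) = sum_{n>=2} n(n-1) a_n x^(n-2).
Substitute into P(x) y'' + Q(x) y' + R(x) y = 0 with P(x) = 1, Q(x) = -2x, R(x) = 7, and match powers of x.
Initial conditions: a_0 = 3, a_1 = -2.
Setting the coefficient of each power of x to zero and solving order by order (substituting the coefficients already found):
  x^0: 2 a_2 + 7 a_0 = 0  ->  2 a_2 = -7 a_0 = -21  ->  a_2 = -21/2
  x^1: 6 a_3 + 5 a_1 = 0  ->  6 a_3 = -5 a_1 = 10  ->  a_3 = 5/3
  x^2: 12 a_4 + 3 a_2 = 0  ->  12 a_4 = -3 a_2 = 63/2  ->  a_4 = 21/8
  x^3: 20 a_5 + a_3 = 0  ->  20 a_5 = -a_3 = -5/3  ->  a_5 = -1/12
  x^4: 30 a_6 - a_4 = 0  ->  30 a_6 = a_4 = 21/8  ->  a_6 = 7/80
Truncated series: y(x) = 3 - 2 x - (21/2) x^2 + (5/3) x^3 + (21/8) x^4 - (1/12) x^5 + (7/80) x^6 + O(x^7).

a_0 = 3; a_1 = -2; a_2 = -21/2; a_3 = 5/3; a_4 = 21/8; a_5 = -1/12; a_6 = 7/80


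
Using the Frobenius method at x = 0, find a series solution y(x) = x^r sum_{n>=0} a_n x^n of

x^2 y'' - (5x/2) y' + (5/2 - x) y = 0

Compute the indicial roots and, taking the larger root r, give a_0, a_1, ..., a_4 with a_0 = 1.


Write in Frobenius form y'' + (p(x)/x) y' + (q(x)/x^2) y = 0:
  p(x) = -5/2,  q(x) = 5/2 - x.
Indicial equation: r(r-1) + (-5/2) r + (5/2) = 0 -> roots r_1 = 5/2, r_2 = 1.
Take r = r_1 = 5/2. Let y(x) = x^r sum_{n>=0} a_n x^n with a_0 = 1.
Substitute y = x^r sum a_n x^n and match x^{r+n}. The recurrence is
  D(n) a_n - 1 a_{n-1} = 0,  where D(n) = (r+n)(r+n-1) + (-5/2)(r+n) + (5/2).
  a_n = 1 / D(n) * a_{n-1}.
Since the indicial polynomial factors as (r - r_1)(r - r_2), D(n) = (r_1 + n - r_1)(r_1 + n - r_2) = n(n + 3/2).
Evaluating step by step (a_0 = 1):
  n = 1: D(1) = 1(1 + 3/2) = 5/2; numerator = 1(1) = 1; a_1 = (1)/(5/2) = 2/5
  n = 2: D(2) = 2(2 + 3/2) = 7; numerator = 1(2/5) = 2/5; a_2 = (2/5)/(7) = 2/35
  n = 3: D(3) = 3(3 + 3/2) = 27/2; numerator = 1(2/35) = 2/35; a_3 = (2/35)/(27/2) = 4/945
  n = 4: D(4) = 4(4 + 3/2) = 22; numerator = 1(4/945) = 4/945; a_4 = (4/945)/(22) = 2/10395

r = 5/2; a_0 = 1; a_1 = 2/5; a_2 = 2/35; a_3 = 4/945; a_4 = 2/10395


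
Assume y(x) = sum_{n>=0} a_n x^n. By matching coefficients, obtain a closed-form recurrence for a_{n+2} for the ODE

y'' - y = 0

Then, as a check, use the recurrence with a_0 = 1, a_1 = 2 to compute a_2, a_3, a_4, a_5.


Substitute y = sum_n a_n x^n into y'' + (const) y = 0.
y''(x) = sum_{n>=0} (n+2)(n+1) a_{n+2} x^n.
The ODE becomes sum_n [(n+2)(n+1) a_{n+2} - 1 a_n] x^n = 0.
Setting each coefficient to zero gives the recurrence:
  (n+2)(n+1) a_{n+2} - 1 a_n = 0,
  a_{n+2} = 1 / ((n+1)(n+2)) a_n.

Check with a_0 = 1, a_1 = 2 (apply the recurrence for n = 0, 1, 2, 3): a_0 = 1, a_1 = 2, a_2 = 1/2, a_3 = 1/3, a_4 = 1/24, a_5 = 1/60.

a_{n+2} = 1/((n+1)(n+2)) * a_n; check: a_0 = 1, a_1 = 2, a_2 = 1/2, a_3 = 1/3, a_4 = 1/24, a_5 = 1/60


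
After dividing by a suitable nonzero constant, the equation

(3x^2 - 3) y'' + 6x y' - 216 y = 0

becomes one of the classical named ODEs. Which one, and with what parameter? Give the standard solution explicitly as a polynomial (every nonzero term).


All three coefficients share the factor -3; dividing through by -3 gives  (1 - x^2) y'' - 2x y' + 72 y = 0.
This matches the Legendre equation (1 - x^2) y'' - 2x y' + n(n+1) y = 0 (note the -2x y' term) with n(n+1) = 72, so n = 8; the polynomial solution is P_8(x).
With y = sum_k a_k x^k, matching x^k gives (k+2)(k+1) a_{k+2} = [k(k+1) - n(n+1)] a_k = (k - 8)(k + 9) a_k. The right side vanishes at k = 8, so the series with the parity of 8 terminates at degree 8.
Standard normalization (P_n(1) = 1): leading coefficient (2n)!/(2^n (n!)^2) = 20922789888000/(256*1625702400) = 6435/128, so a_8 = 6435/128. Work downward with a_k = (k+1)(k+2) a_{k+2} / ((k - 8)(k + 9)):
  a_6 = (7)(8)(6435/128) / ((6 - 8)(6 + 9)) = (45045/16)/(-30) = -3003/32
  a_4 = (5)(6)(-3003/32) / ((4 - 8)(4 + 9)) = (-45045/16)/(-52) = 3465/64
  a_2 = (3)(4)(3465/64) / ((2 - 8)(2 + 9)) = (10395/16)/(-66) = -315/32
  a_0 = (1)(2)(-315/32) / ((0 - 8)(0 + 9)) = (-315/16)/(-72) = 35/128
Hence P_8(x) = 6435 x^8/128 - 3003 x^6/32 + 3465 x^4/64 - 315 x^2/32 + 35/128.

P_8(x); series = 6435 x^8/128 - 3003 x^6/32 + 3465 x^4/64 - 315 x^2/32 + 35/128


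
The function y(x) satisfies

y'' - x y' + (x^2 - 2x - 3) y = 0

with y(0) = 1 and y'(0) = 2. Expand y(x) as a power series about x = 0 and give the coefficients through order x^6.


Ansatz: y(x) = sum_{n>=0} a_n x^n, so y'(x) = sum_{n>=1} n a_n x^(n-1) and y''(x) = sum_{n>=2} n(n-1) a_n x^(n-2).
Substitute into P(x) y'' + Q(x) y' + R(x) y = 0 with P(x) = 1, Q(x) = -x, R(x) = x^2 - 2x - 3, and match powers of x.
Initial conditions: a_0 = 1, a_1 = 2.
Setting the coefficient of each power of x to zero and solving order by order (substituting the coefficients already found):
  x^0: 2 a_2 - 3 a_0 = 0  ->  2 a_2 = 3 a_0 = 3  ->  a_2 = 3/2
  x^1: 6 a_3 - 4 a_1 - 2 a_0 = 0  ->  6 a_3 = 4 a_1 + 2 a_0 = 10  ->  a_3 = 5/3
  x^2: 12 a_4 - 5 a_2 - 2 a_1 + a_0 = 0  ->  12 a_4 = 5 a_2 + 2 a_1 - a_0 = 21/2  ->  a_4 = 7/8
  x^3: 20 a_5 - 6 a_3 - 2 a_2 + a_1 = 0  ->  20 a_5 = 6 a_3 + 2 a_2 - a_1 = 11  ->  a_5 = 11/20
  x^4: 30 a_6 - 7 a_4 - 2 a_3 + a_2 = 0  ->  30 a_6 = 7 a_4 + 2 a_3 - a_2 = 191/24  ->  a_6 = 191/720
Truncated series: y(x) = 1 + 2 x + (3/2) x^2 + (5/3) x^3 + (7/8) x^4 + (11/20) x^5 + (191/720) x^6 + O(x^7).

a_0 = 1; a_1 = 2; a_2 = 3/2; a_3 = 5/3; a_4 = 7/8; a_5 = 11/20; a_6 = 191/720


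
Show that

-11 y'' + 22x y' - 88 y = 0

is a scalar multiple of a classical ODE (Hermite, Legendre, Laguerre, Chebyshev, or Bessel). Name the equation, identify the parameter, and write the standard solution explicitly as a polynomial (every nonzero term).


All three coefficients share the factor -11; dividing through by -11 gives  y'' - 2x y' + 8 y = 0.
This matches the Hermite equation y'' - 2x y' + 2n y = 0 with 2n = 8, so n = 4; the polynomial solution is H_4(x).
With y = sum_k a_k x^k, matching x^k gives (k+2)(k+1) a_{k+2} = 2(k - n) a_k = 2(k - 4) a_k. The right side vanishes at k = 4, so the series with the parity of 4 terminates at degree 4.
Standard normalization: leading coefficient of H_n is 2^n, so a_4 = 2^4 = 16. Work downward with a_k = (k+1)(k+2) a_{k+2} / (2(k - n)):
  a_2 = (3)(4)(16) / (2(2 - 4)) = 192/(-4) = -48
  a_0 = (1)(2)(-48) / (2(0 - 4)) = -96/(-8) = 12
Hence H_4(x) = 16 x^4 - 48 x^2 + 12.

H_4(x); series = 16 x^4 - 48 x^2 + 12


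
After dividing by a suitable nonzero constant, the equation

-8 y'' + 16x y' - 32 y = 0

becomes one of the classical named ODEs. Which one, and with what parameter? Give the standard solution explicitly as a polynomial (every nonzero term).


All three coefficients share the factor -8; dividing through by -8 gives  y'' - 2x y' + 4 y = 0.
This matches the Hermite equation y'' - 2x y' + 2n y = 0 with 2n = 4, so n = 2; the polynomial solution is H_2(x).
With y = sum_k a_k x^k, matching x^k gives (k+2)(k+1) a_{k+2} = 2(k - n) a_k = 2(k - 2) a_k. The right side vanishes at k = 2, so the series with the parity of 2 terminates at degree 2.
Standard normalization: leading coefficient of H_n is 2^n, so a_2 = 2^2 = 4. Work downward with a_k = (k+1)(k+2) a_{k+2} / (2(k - n)):
  a_0 = (1)(2)(4) / (2(0 - 2)) = 8/(-4) = -2
Hence H_2(x) = 4 x^2 - 2.

H_2(x); series = 4 x^2 - 2


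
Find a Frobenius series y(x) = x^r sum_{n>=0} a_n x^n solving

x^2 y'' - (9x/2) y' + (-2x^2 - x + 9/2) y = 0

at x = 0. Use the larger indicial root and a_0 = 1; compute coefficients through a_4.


Write in Frobenius form y'' + (p(x)/x) y' + (q(x)/x^2) y = 0:
  p(x) = -9/2,  q(x) = -2x^2 - x + 9/2.
Indicial equation: r(r-1) + (-9/2) r + (9/2) = 0 -> roots r_1 = 9/2, r_2 = 1.
Take r = r_1 = 9/2. Let y(x) = x^r sum_{n>=0} a_n x^n with a_0 = 1.
Substitute y = x^r sum a_n x^n and match x^{r+n}. The recurrence is
  D(n) a_n - 1 a_{n-1} - 2 a_{n-2} = 0,  where D(n) = (r+n)(r+n-1) + (-9/2)(r+n) + (9/2).
  a_n = [1 a_{n-1} + 2 a_{n-2}] / D(n).
Since the indicial polynomial factors as (r - r_1)(r - r_2), D(n) = (r_1 + n - r_1)(r_1 + n - r_2) = n(n + 7/2).
Evaluating step by step (a_0 = 1):
  n = 1: D(1) = 1(1 + 7/2) = 9/2; numerator = 1(1) = 1; a_1 = (1)/(9/2) = 2/9
  n = 2: D(2) = 2(2 + 7/2) = 11; numerator = 1(2/9) + 2(1) = 20/9; a_2 = (20/9)/(11) = 20/99
  n = 3: D(3) = 3(3 + 7/2) = 39/2; numerator = 1(20/99) + 2(2/9) = 64/99; a_3 = (64/99)/(39/2) = 128/3861
  n = 4: D(4) = 4(4 + 7/2) = 30; numerator = 1(128/3861) + 2(20/99) = 1688/3861; a_4 = (1688/3861)/(30) = 844/57915

r = 9/2; a_0 = 1; a_1 = 2/9; a_2 = 20/99; a_3 = 128/3861; a_4 = 844/57915


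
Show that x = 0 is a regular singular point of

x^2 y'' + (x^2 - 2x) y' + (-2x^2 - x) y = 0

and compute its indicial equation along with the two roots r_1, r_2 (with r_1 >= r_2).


Divide by x^2 to reach normal form y'' + P_1(x) y' + P_2(x) y = 0 with P_1(x) = 1 - 2/x and P_2(x) = -2 - 1/x.
x = 0 is a singular point because the y'-coefficient 1 - 2/x has a pole at x = 0 and the y-coefficient -2 - 1/x has a pole at x = 0.
It is a regular singular point because x P_1(x) = p(x) = x - 2 and x^2 P_2(x) = q(x) = -2x^2 - x are polynomials, hence analytic at x = 0.
p(0) = -2,  q(0) = 0.
Indicial equation: r(r-1) + p(0) r + q(0) = 0, i.e. r^2 + (p(0) - 1) r + q(0) = 0, i.e. r^2 - 3 r = 0.
Discriminant: (-3)^2 - 4(0) = 9, so r = (3 ± 3)/2.
Solving: r_1 = 3, r_2 = 0.

indicial: r^2 - 3 r = 0; roots r_1 = 3, r_2 = 0


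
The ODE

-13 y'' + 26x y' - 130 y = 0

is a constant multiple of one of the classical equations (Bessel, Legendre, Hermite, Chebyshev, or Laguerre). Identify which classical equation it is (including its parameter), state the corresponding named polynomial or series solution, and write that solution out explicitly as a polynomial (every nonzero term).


All three coefficients share the factor -13; dividing through by -13 gives  y'' - 2x y' + 10 y = 0.
This matches the Hermite equation y'' - 2x y' + 2n y = 0 with 2n = 10, so n = 5; the polynomial solution is H_5(x).
With y = sum_k a_k x^k, matching x^k gives (k+2)(k+1) a_{k+2} = 2(k - n) a_k = 2(k - 5) a_k. The right side vanishes at k = 5, so the series with the parity of 5 terminates at degree 5.
Standard normalization: leading coefficient of H_n is 2^n, so a_5 = 2^5 = 32. Work downward with a_k = (k+1)(k+2) a_{k+2} / (2(k - n)):
  a_3 = (4)(5)(32) / (2(3 - 5)) = 640/(-4) = -160
  a_1 = (2)(3)(-160) / (2(1 - 5)) = -960/(-8) = 120
Hence H_5(x) = 32 x^5 - 160 x^3 + 120 x.

H_5(x); series = 32 x^5 - 160 x^3 + 120 x


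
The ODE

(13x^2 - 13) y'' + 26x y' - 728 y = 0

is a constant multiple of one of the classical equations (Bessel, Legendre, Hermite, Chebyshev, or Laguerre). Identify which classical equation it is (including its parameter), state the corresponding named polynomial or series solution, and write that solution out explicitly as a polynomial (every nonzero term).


All three coefficients share the factor -13; dividing through by -13 gives  (1 - x^2) y'' - 2x y' + 56 y = 0.
This matches the Legendre equation (1 - x^2) y'' - 2x y' + n(n+1) y = 0 (note the -2x y' term) with n(n+1) = 56, so n = 7; the polynomial solution is P_7(x).
With y = sum_k a_k x^k, matching x^k gives (k+2)(k+1) a_{k+2} = [k(k+1) - n(n+1)] a_k = (k - 7)(k + 8) a_k. The right side vanishes at k = 7, so the series with the parity of 7 terminates at degree 7.
Standard normalization (P_n(1) = 1): leading coefficient (2n)!/(2^n (n!)^2) = 87178291200/(128*25401600) = 429/16, so a_7 = 429/16. Work downward with a_k = (k+1)(k+2) a_{k+2} / ((k - 7)(k + 8)):
  a_5 = (6)(7)(429/16) / ((5 - 7)(5 + 8)) = (9009/8)/(-26) = -693/16
  a_3 = (4)(5)(-693/16) / ((3 - 7)(3 + 8)) = (-3465/4)/(-44) = 315/16
  a_1 = (2)(3)(315/16) / ((1 - 7)(1 + 8)) = (945/8)/(-54) = -35/16
Hence P_7(x) = 429 x^7/16 - 693 x^5/16 + 315 x^3/16 - 35 x/16.

P_7(x); series = 429 x^7/16 - 693 x^5/16 + 315 x^3/16 - 35 x/16


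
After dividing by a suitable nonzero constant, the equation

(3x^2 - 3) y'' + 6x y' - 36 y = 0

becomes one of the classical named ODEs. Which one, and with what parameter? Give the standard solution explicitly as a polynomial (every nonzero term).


All three coefficients share the factor -3; dividing through by -3 gives  (1 - x^2) y'' - 2x y' + 12 y = 0.
This matches the Legendre equation (1 - x^2) y'' - 2x y' + n(n+1) y = 0 (note the -2x y' term) with n(n+1) = 12, so n = 3; the polynomial solution is P_3(x).
With y = sum_k a_k x^k, matching x^k gives (k+2)(k+1) a_{k+2} = [k(k+1) - n(n+1)] a_k = (k - 3)(k + 4) a_k. The right side vanishes at k = 3, so the series with the parity of 3 terminates at degree 3.
Standard normalization (P_n(1) = 1): leading coefficient (2n)!/(2^n (n!)^2) = 720/(8*36) = 5/2, so a_3 = 5/2. Work downward with a_k = (k+1)(k+2) a_{k+2} / ((k - 3)(k + 4)):
  a_1 = (2)(3)(5/2) / ((1 - 3)(1 + 4)) = 15/(-10) = -3/2
Hence P_3(x) = 5 x^3/2 - 3 x/2.

P_3(x); series = 5 x^3/2 - 3 x/2


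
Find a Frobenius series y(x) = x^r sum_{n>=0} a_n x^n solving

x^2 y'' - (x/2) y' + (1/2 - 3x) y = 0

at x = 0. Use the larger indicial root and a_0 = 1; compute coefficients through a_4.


Write in Frobenius form y'' + (p(x)/x) y' + (q(x)/x^2) y = 0:
  p(x) = -1/2,  q(x) = 1/2 - 3x.
Indicial equation: r(r-1) + (-1/2) r + (1/2) = 0 -> roots r_1 = 1, r_2 = 1/2.
Take r = r_1 = 1. Let y(x) = x^r sum_{n>=0} a_n x^n with a_0 = 1.
Substitute y = x^r sum a_n x^n and match x^{r+n}. The recurrence is
  D(n) a_n - 3 a_{n-1} = 0,  where D(n) = (r+n)(r+n-1) + (-1/2)(r+n) + (1/2).
  a_n = 3 / D(n) * a_{n-1}.
Since the indicial polynomial factors as (r - r_1)(r - r_2), D(n) = (r_1 + n - r_1)(r_1 + n - r_2) = n(n + 1/2).
Evaluating step by step (a_0 = 1):
  n = 1: D(1) = 1(1 + 1/2) = 3/2; numerator = 3(1) = 3; a_1 = (3)/(3/2) = 2
  n = 2: D(2) = 2(2 + 1/2) = 5; numerator = 3(2) = 6; a_2 = (6)/(5) = 6/5
  n = 3: D(3) = 3(3 + 1/2) = 21/2; numerator = 3(6/5) = 18/5; a_3 = (18/5)/(21/2) = 12/35
  n = 4: D(4) = 4(4 + 1/2) = 18; numerator = 3(12/35) = 36/35; a_4 = (36/35)/(18) = 2/35

r = 1; a_0 = 1; a_1 = 2; a_2 = 6/5; a_3 = 12/35; a_4 = 2/35


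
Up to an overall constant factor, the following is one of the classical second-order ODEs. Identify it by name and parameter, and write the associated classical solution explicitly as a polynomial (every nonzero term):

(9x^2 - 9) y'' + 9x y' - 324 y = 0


All three coefficients share the factor -9; dividing through by -9 gives  (1 - x^2) y'' - x y' + 36 y = 0.
This matches the Chebyshev equation (1 - x^2) y'' - x y' + n^2 y = 0 (note the -x y' term, not -2x y') with n^2 = 36, so n = 6; the polynomial solution is T_6(x).
With y = sum_k a_k x^k, matching x^k gives (k+2)(k+1) a_{k+2} = (k^2 - n^2) a_k = (k - 6)(k + 6) a_k. The right side vanishes at k = 6, so the series with the parity of 6 terminates at degree 6.
Standard normalization: leading coefficient of T_n is 2^(n-1), so a_6 = 2^5 = 32. Work downward with a_k = (k+1)(k+2) a_{k+2} / ((k - 6)(k + 6)):
  a_4 = (5)(6)(32) / ((4 - 6)(4 + 6)) = 960/(-20) = -48
  a_2 = (3)(4)(-48) / ((2 - 6)(2 + 6)) = -576/(-32) = 18
  a_0 = (1)(2)(18) / ((0 - 6)(0 + 6)) = 36/(-36) = -1
Hence T_6(x) = 32 x^6 - 48 x^4 + 18 x^2 - 1.

T_6(x); series = 32 x^6 - 48 x^4 + 18 x^2 - 1


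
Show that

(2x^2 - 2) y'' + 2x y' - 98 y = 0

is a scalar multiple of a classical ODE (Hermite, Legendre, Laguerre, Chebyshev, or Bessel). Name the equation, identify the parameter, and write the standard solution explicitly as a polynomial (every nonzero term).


All three coefficients share the factor -2; dividing through by -2 gives  (1 - x^2) y'' - x y' + 49 y = 0.
This matches the Chebyshev equation (1 - x^2) y'' - x y' + n^2 y = 0 (note the -x y' term, not -2x y') with n^2 = 49, so n = 7; the polynomial solution is T_7(x).
With y = sum_k a_k x^k, matching x^k gives (k+2)(k+1) a_{k+2} = (k^2 - n^2) a_k = (k - 7)(k + 7) a_k. The right side vanishes at k = 7, so the series with the parity of 7 terminates at degree 7.
Standard normalization: leading coefficient of T_n is 2^(n-1), so a_7 = 2^6 = 64. Work downward with a_k = (k+1)(k+2) a_{k+2} / ((k - 7)(k + 7)):
  a_5 = (6)(7)(64) / ((5 - 7)(5 + 7)) = 2688/(-24) = -112
  a_3 = (4)(5)(-112) / ((3 - 7)(3 + 7)) = -2240/(-40) = 56
  a_1 = (2)(3)(56) / ((1 - 7)(1 + 7)) = 336/(-48) = -7
Hence T_7(x) = 64 x^7 - 112 x^5 + 56 x^3 - 7 x.

T_7(x); series = 64 x^7 - 112 x^5 + 56 x^3 - 7 x


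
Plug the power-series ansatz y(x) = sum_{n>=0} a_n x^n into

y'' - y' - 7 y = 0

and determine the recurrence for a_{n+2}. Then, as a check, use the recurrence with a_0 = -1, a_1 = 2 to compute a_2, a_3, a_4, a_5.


Substitute y = sum_n a_n x^n.
y''(x) has coefficient (n+2)(n+1) a_{n+2} at x^n;
-y'(x) has coefficient -(n+1) a_{n+1} at x^n;
-7 y(x) has coefficient -7 a_n at x^n.
Matching x^n: (n+2)(n+1) a_{n+2} - (n+1) a_{n+1} - 7 a_n = 0.
Thus a_{n+2} = [(n+1) a_{n+1} + 7 a_n] / ((n+1)(n+2)).

Check with a_0 = -1, a_1 = 2 (apply the recurrence for n = 0, 1, 2, 3): a_0 = -1, a_1 = 2, a_2 = -5/2, a_3 = 3/2, a_4 = -13/12, a_5 = 37/120.

a_(n+2) = [(n+1) a_(n+1) + 7 a_n] / ((n+1)(n+2)); check: a_0 = -1, a_1 = 2, a_2 = -5/2, a_3 = 3/2, a_4 = -13/12, a_5 = 37/120


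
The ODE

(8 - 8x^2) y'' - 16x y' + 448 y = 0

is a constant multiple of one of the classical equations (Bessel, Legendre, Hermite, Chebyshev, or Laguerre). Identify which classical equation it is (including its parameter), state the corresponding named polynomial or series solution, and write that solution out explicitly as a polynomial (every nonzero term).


All three coefficients share the factor 8; dividing through by 8 gives  (1 - x^2) y'' - 2x y' + 56 y = 0.
This matches the Legendre equation (1 - x^2) y'' - 2x y' + n(n+1) y = 0 (note the -2x y' term) with n(n+1) = 56, so n = 7; the polynomial solution is P_7(x).
With y = sum_k a_k x^k, matching x^k gives (k+2)(k+1) a_{k+2} = [k(k+1) - n(n+1)] a_k = (k - 7)(k + 8) a_k. The right side vanishes at k = 7, so the series with the parity of 7 terminates at degree 7.
Standard normalization (P_n(1) = 1): leading coefficient (2n)!/(2^n (n!)^2) = 87178291200/(128*25401600) = 429/16, so a_7 = 429/16. Work downward with a_k = (k+1)(k+2) a_{k+2} / ((k - 7)(k + 8)):
  a_5 = (6)(7)(429/16) / ((5 - 7)(5 + 8)) = (9009/8)/(-26) = -693/16
  a_3 = (4)(5)(-693/16) / ((3 - 7)(3 + 8)) = (-3465/4)/(-44) = 315/16
  a_1 = (2)(3)(315/16) / ((1 - 7)(1 + 8)) = (945/8)/(-54) = -35/16
Hence P_7(x) = 429 x^7/16 - 693 x^5/16 + 315 x^3/16 - 35 x/16.

P_7(x); series = 429 x^7/16 - 693 x^5/16 + 315 x^3/16 - 35 x/16


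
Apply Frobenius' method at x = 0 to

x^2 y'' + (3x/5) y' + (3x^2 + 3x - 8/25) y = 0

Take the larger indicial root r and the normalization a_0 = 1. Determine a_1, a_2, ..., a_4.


Write in Frobenius form y'' + (p(x)/x) y' + (q(x)/x^2) y = 0:
  p(x) = 3/5,  q(x) = 3x^2 + 3x - 8/25.
Indicial equation: r(r-1) + (3/5) r + (-8/25) = 0 -> roots r_1 = 4/5, r_2 = -2/5.
Take r = r_1 = 4/5. Let y(x) = x^r sum_{n>=0} a_n x^n with a_0 = 1.
Substitute y = x^r sum a_n x^n and match x^{r+n}. The recurrence is
  D(n) a_n + 3 a_{n-1} + 3 a_{n-2} = 0,  where D(n) = (r+n)(r+n-1) + (3/5)(r+n) + (-8/25).
  a_n = [-3 a_{n-1} - 3 a_{n-2}] / D(n).
Since the indicial polynomial factors as (r - r_1)(r - r_2), D(n) = (r_1 + n - r_1)(r_1 + n - r_2) = n(n + 6/5).
Evaluating step by step (a_0 = 1):
  n = 1: D(1) = 1(1 + 6/5) = 11/5; numerator = -3(1) = -3; a_1 = (-3)/(11/5) = -15/11
  n = 2: D(2) = 2(2 + 6/5) = 32/5; numerator = -3(-15/11) - 3(1) = 12/11; a_2 = (12/11)/(32/5) = 15/88
  n = 3: D(3) = 3(3 + 6/5) = 63/5; numerator = -3(15/88) - 3(-15/11) = 315/88; a_3 = (315/88)/(63/5) = 25/88
  n = 4: D(4) = 4(4 + 6/5) = 104/5; numerator = -3(25/88) - 3(15/88) = -15/11; a_4 = (-15/11)/(104/5) = -75/1144

r = 4/5; a_0 = 1; a_1 = -15/11; a_2 = 15/88; a_3 = 25/88; a_4 = -75/1144


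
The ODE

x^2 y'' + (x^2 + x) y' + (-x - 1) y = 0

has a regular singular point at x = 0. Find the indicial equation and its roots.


Divide by x^2 to reach normal form y'' + P_1(x) y' + P_2(x) y = 0 with P_1(x) = 1 + 1/x and P_2(x) = -1/x - 1/x^2.
x = 0 is a singular point because the y'-coefficient 1 + 1/x has a pole at x = 0 and the y-coefficient -1/x - 1/x^2 has a pole at x = 0.
It is a regular singular point because x P_1(x) = p(x) = x + 1 and x^2 P_2(x) = q(x) = -x - 1 are polynomials, hence analytic at x = 0.
p(0) = 1,  q(0) = -1.
Indicial equation: r(r-1) + p(0) r + q(0) = 0, i.e. r^2 + (p(0) - 1) r + q(0) = 0, i.e. r^2 - 1 = 0.
Discriminant: (0)^2 - 4(-1) = 4, so r = (0 ± 2)/2.
Solving: r_1 = 1, r_2 = -1.

indicial: r^2 - 1 = 0; roots r_1 = 1, r_2 = -1


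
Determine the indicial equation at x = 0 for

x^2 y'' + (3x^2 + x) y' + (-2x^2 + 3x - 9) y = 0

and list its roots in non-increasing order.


Divide by x^2 to reach normal form y'' + P_1(x) y' + P_2(x) y = 0 with P_1(x) = 3 + 1/x and P_2(x) = -2 + 3/x - 9/x^2.
x = 0 is a singular point because the y'-coefficient 3 + 1/x has a pole at x = 0 and the y-coefficient -2 + 3/x - 9/x^2 has a pole at x = 0.
It is a regular singular point because x P_1(x) = p(x) = 3x + 1 and x^2 P_2(x) = q(x) = -2x^2 + 3x - 9 are polynomials, hence analytic at x = 0.
p(0) = 1,  q(0) = -9.
Indicial equation: r(r-1) + p(0) r + q(0) = 0, i.e. r^2 + (p(0) - 1) r + q(0) = 0, i.e. r^2 - 9 = 0.
Discriminant: (0)^2 - 4(-9) = 36, so r = (0 ± 6)/2.
Solving: r_1 = 3, r_2 = -3.

indicial: r^2 - 9 = 0; roots r_1 = 3, r_2 = -3


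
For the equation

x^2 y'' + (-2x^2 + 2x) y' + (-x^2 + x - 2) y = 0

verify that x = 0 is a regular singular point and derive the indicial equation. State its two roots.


Divide by x^2 to reach normal form y'' + P_1(x) y' + P_2(x) y = 0 with P_1(x) = -2 + 2/x and P_2(x) = -1 + 1/x - 2/x^2.
x = 0 is a singular point because the y'-coefficient -2 + 2/x has a pole at x = 0 and the y-coefficient -1 + 1/x - 2/x^2 has a pole at x = 0.
It is a regular singular point because x P_1(x) = p(x) = 2 - 2x and x^2 P_2(x) = q(x) = -x^2 + x - 2 are polynomials, hence analytic at x = 0.
p(0) = 2,  q(0) = -2.
Indicial equation: r(r-1) + p(0) r + q(0) = 0, i.e. r^2 + (p(0) - 1) r + q(0) = 0, i.e. r^2 + 1 r - 2 = 0.
Discriminant: (1)^2 - 4(-2) = 9, so r = (-1 ± 3)/2.
Solving: r_1 = 1, r_2 = -2.

indicial: r^2 + 1 r - 2 = 0; roots r_1 = 1, r_2 = -2


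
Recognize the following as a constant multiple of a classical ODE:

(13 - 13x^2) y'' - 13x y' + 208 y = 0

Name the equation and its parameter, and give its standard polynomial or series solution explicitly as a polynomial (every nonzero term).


All three coefficients share the factor 13; dividing through by 13 gives  (1 - x^2) y'' - x y' + 16 y = 0.
This matches the Chebyshev equation (1 - x^2) y'' - x y' + n^2 y = 0 (note the -x y' term, not -2x y') with n^2 = 16, so n = 4; the polynomial solution is T_4(x).
With y = sum_k a_k x^k, matching x^k gives (k+2)(k+1) a_{k+2} = (k^2 - n^2) a_k = (k - 4)(k + 4) a_k. The right side vanishes at k = 4, so the series with the parity of 4 terminates at degree 4.
Standard normalization: leading coefficient of T_n is 2^(n-1), so a_4 = 2^3 = 8. Work downward with a_k = (k+1)(k+2) a_{k+2} / ((k - 4)(k + 4)):
  a_2 = (3)(4)(8) / ((2 - 4)(2 + 4)) = 96/(-12) = -8
  a_0 = (1)(2)(-8) / ((0 - 4)(0 + 4)) = -16/(-16) = 1
Hence T_4(x) = 8 x^4 - 8 x^2 + 1.

T_4(x); series = 8 x^4 - 8 x^2 + 1


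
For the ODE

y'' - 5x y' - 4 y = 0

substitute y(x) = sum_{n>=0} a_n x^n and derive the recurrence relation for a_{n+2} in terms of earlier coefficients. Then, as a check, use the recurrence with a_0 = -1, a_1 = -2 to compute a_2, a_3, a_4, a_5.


Substitute y = sum_n a_n x^n.
y''(x) has coefficient (n+2)(n+1) a_{n+2} at x^n;
-5 x y'(x) has coefficient -5 n a_n at x^n (shift);
-4 y(x) has coefficient -4 a_n at x^n.
Matching x^n: (n+2)(n+1) a_{n+2} + (-5n - 4) a_n = 0.
Thus a_{n+2} = (5n + 4) / ((n+1)(n+2)) * a_n.

Check with a_0 = -1, a_1 = -2 (apply the recurrence for n = 0, 1, 2, 3): a_0 = -1, a_1 = -2, a_2 = -2, a_3 = -3, a_4 = -7/3, a_5 = -57/20.

a_(n+2) = (5n + 4) / ((n+1)(n+2)) * a_n; check: a_0 = -1, a_1 = -2, a_2 = -2, a_3 = -3, a_4 = -7/3, a_5 = -57/20


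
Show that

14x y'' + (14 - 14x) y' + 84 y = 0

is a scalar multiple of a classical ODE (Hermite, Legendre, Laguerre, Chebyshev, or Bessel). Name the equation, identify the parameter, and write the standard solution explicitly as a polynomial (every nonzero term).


All three coefficients share the factor 14; dividing through by 14 gives  x y'' + (1 - x) y' + 6 y = 0.
This matches the Laguerre equation x y'' + (1 - x) y' + n y = 0 with n = 6; the polynomial solution is L_6(x).
With y = sum_k a_k x^k, matching x^k gives (k+1)k a_{k+1} + (k+1) a_{k+1} - k a_k + n a_k = 0, i.e. (k+1)^2 a_{k+1} = (k - n) a_k = (k - 6) a_k. The right side vanishes at k = 6, so the series terminates at degree 6.
Standard normalization L_n(0) = 1 gives a_0 = 1. Work upward with a_{k+1} = (k - 6) a_k / (k+1)^2:
  a_1 = (0 - 6)(1) / 1^2 = -6/1 = -6
  a_2 = (1 - 6)(-6) / 2^2 = 30/4 = 15/2
  a_3 = (2 - 6)(15/2) / 3^2 = -30/9 = -10/3
  a_4 = (3 - 6)(-10/3) / 4^2 = 10/16 = 5/8
  a_5 = (4 - 6)(5/8) / 5^2 = (-5/4)/25 = -1/20
  a_6 = (5 - 6)(-1/20) / 6^2 = (1/20)/36 = 1/720
Hence L_6(x) = x^6/720 - x^5/20 + 5 x^4/8 - 10 x^3/3 + 15 x^2/2 - 6 x + 1.

L_6(x); series = x^6/720 - x^5/20 + 5 x^4/8 - 10 x^3/3 + 15 x^2/2 - 6 x + 1


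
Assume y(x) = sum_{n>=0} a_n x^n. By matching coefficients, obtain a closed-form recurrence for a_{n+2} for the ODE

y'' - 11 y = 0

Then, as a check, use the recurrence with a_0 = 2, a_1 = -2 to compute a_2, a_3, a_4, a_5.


Substitute y = sum_n a_n x^n into y'' + (const) y = 0.
y''(x) = sum_{n>=0} (n+2)(n+1) a_{n+2} x^n.
The ODE becomes sum_n [(n+2)(n+1) a_{n+2} - 11 a_n] x^n = 0.
Setting each coefficient to zero gives the recurrence:
  (n+2)(n+1) a_{n+2} - 11 a_n = 0,
  a_{n+2} = 11 / ((n+1)(n+2)) a_n.

Check with a_0 = 2, a_1 = -2 (apply the recurrence for n = 0, 1, 2, 3): a_0 = 2, a_1 = -2, a_2 = 11, a_3 = -11/3, a_4 = 121/12, a_5 = -121/60.

a_{n+2} = 11/((n+1)(n+2)) * a_n; check: a_0 = 2, a_1 = -2, a_2 = 11, a_3 = -11/3, a_4 = 121/12, a_5 = -121/60


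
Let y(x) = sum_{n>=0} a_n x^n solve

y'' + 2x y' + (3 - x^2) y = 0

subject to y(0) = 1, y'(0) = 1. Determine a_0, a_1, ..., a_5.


Ansatz: y(x) = sum_{n>=0} a_n x^n, so y'(x) = sum_{n>=1} n a_n x^(n-1) and y''(x) = sum_{n>=2} n(n-1) a_n x^(n-2).
Substitute into P(x) y'' + Q(x) y' + R(x) y = 0 with P(x) = 1, Q(x) = 2x, R(x) = 3 - x^2, and match powers of x.
Initial conditions: a_0 = 1, a_1 = 1.
Setting the coefficient of each power of x to zero and solving order by order (substituting the coefficients already found):
  x^0: 2 a_2 + 3 a_0 = 0  ->  2 a_2 = -3 a_0 = -3  ->  a_2 = -3/2
  x^1: 6 a_3 + 5 a_1 = 0  ->  6 a_3 = -5 a_1 = -5  ->  a_3 = -5/6
  x^2: 12 a_4 + 7 a_2 - a_0 = 0  ->  12 a_4 = -7 a_2 + a_0 = 23/2  ->  a_4 = 23/24
  x^3: 20 a_5 + 9 a_3 - a_1 = 0  ->  20 a_5 = -9 a_3 + a_1 = 17/2  ->  a_5 = 17/40
Truncated series: y(x) = 1 + x - (3/2) x^2 - (5/6) x^3 + (23/24) x^4 + (17/40) x^5 + O(x^6).

a_0 = 1; a_1 = 1; a_2 = -3/2; a_3 = -5/6; a_4 = 23/24; a_5 = 17/40


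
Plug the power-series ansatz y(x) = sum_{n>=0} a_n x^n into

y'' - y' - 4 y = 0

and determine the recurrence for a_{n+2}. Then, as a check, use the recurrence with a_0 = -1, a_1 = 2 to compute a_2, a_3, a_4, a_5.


Substitute y = sum_n a_n x^n.
y''(x) has coefficient (n+2)(n+1) a_{n+2} at x^n;
-y'(x) has coefficient -(n+1) a_{n+1} at x^n;
-4 y(x) has coefficient -4 a_n at x^n.
Matching x^n: (n+2)(n+1) a_{n+2} - (n+1) a_{n+1} - 4 a_n = 0.
Thus a_{n+2} = [(n+1) a_{n+1} + 4 a_n] / ((n+1)(n+2)).

Check with a_0 = -1, a_1 = 2 (apply the recurrence for n = 0, 1, 2, 3): a_0 = -1, a_1 = 2, a_2 = -1, a_3 = 1, a_4 = -1/12, a_5 = 11/60.

a_(n+2) = [(n+1) a_(n+1) + 4 a_n] / ((n+1)(n+2)); check: a_0 = -1, a_1 = 2, a_2 = -1, a_3 = 1, a_4 = -1/12, a_5 = 11/60


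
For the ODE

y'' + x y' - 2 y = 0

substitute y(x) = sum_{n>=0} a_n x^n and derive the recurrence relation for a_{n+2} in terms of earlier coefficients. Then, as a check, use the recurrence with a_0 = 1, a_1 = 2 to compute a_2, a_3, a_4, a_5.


Substitute y = sum_n a_n x^n.
y''(x) has coefficient (n+2)(n+1) a_{n+2} at x^n;
x y'(x) has coefficient n a_n at x^n (shift);
-2 y(x) has coefficient -2 a_n at x^n.
Matching x^n: (n+2)(n+1) a_{n+2} + (n - 2) a_n = 0.
Thus a_{n+2} = (-n + 2) / ((n+1)(n+2)) * a_n.

Check with a_0 = 1, a_1 = 2 (apply the recurrence for n = 0, 1, 2, 3): a_0 = 1, a_1 = 2, a_2 = 1, a_3 = 1/3, a_4 = 0, a_5 = -1/60.

a_(n+2) = (-n + 2) / ((n+1)(n+2)) * a_n; check: a_0 = 1, a_1 = 2, a_2 = 1, a_3 = 1/3, a_4 = 0, a_5 = -1/60


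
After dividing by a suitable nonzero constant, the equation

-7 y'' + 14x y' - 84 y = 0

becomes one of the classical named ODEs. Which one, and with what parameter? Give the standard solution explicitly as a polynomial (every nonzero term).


All three coefficients share the factor -7; dividing through by -7 gives  y'' - 2x y' + 12 y = 0.
This matches the Hermite equation y'' - 2x y' + 2n y = 0 with 2n = 12, so n = 6; the polynomial solution is H_6(x).
With y = sum_k a_k x^k, matching x^k gives (k+2)(k+1) a_{k+2} = 2(k - n) a_k = 2(k - 6) a_k. The right side vanishes at k = 6, so the series with the parity of 6 terminates at degree 6.
Standard normalization: leading coefficient of H_n is 2^n, so a_6 = 2^6 = 64. Work downward with a_k = (k+1)(k+2) a_{k+2} / (2(k - n)):
  a_4 = (5)(6)(64) / (2(4 - 6)) = 1920/(-4) = -480
  a_2 = (3)(4)(-480) / (2(2 - 6)) = -5760/(-8) = 720
  a_0 = (1)(2)(720) / (2(0 - 6)) = 1440/(-12) = -120
Hence H_6(x) = 64 x^6 - 480 x^4 + 720 x^2 - 120.

H_6(x); series = 64 x^6 - 480 x^4 + 720 x^2 - 120


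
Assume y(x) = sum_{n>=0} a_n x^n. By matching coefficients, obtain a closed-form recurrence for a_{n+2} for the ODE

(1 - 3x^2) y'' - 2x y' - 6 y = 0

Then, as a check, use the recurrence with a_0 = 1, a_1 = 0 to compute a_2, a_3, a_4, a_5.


Substitute y = sum_n a_n x^n.
(1 - 3 x^2) y'' contributes (n+2)(n+1) a_{n+2} - 3 n(n-1) a_n at x^n.
-2 x y'(x) contributes -2 n a_n at x^n.
-6 y(x) contributes -6 a_n at x^n.
Matching x^n: (n+2)(n+1) a_{n+2} + (-3 n(n-1) - 2 n - 6) a_n = 0.
Thus a_{n+2} = (3 n(n-1) + 2 n + 6) / ((n+1)(n+2)) * a_n.

Check with a_0 = 1, a_1 = 0 (apply the recurrence for n = 0, 1, 2, 3): a_0 = 1, a_1 = 0, a_2 = 3, a_3 = 0, a_4 = 4, a_5 = 0.

a_(n+2) = (3 n(n-1) + 2 n + 6) / ((n+1)(n+2)) * a_n; check: a_0 = 1, a_1 = 0, a_2 = 3, a_3 = 0, a_4 = 4, a_5 = 0


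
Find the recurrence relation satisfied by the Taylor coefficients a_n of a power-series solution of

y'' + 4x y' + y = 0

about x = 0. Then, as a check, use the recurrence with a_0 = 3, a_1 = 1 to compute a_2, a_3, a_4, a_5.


Substitute y = sum_n a_n x^n.
y''(x) has coefficient (n+2)(n+1) a_{n+2} at x^n;
4 x y'(x) has coefficient 4 n a_n at x^n (shift);
y(x) has coefficient 1 a_n at x^n.
Matching x^n: (n+2)(n+1) a_{n+2} + (4n + 1) a_n = 0.
Thus a_{n+2} = (-4n - 1) / ((n+1)(n+2)) * a_n.

Check with a_0 = 3, a_1 = 1 (apply the recurrence for n = 0, 1, 2, 3): a_0 = 3, a_1 = 1, a_2 = -3/2, a_3 = -5/6, a_4 = 9/8, a_5 = 13/24.

a_(n+2) = (-4n - 1) / ((n+1)(n+2)) * a_n; check: a_0 = 3, a_1 = 1, a_2 = -3/2, a_3 = -5/6, a_4 = 9/8, a_5 = 13/24


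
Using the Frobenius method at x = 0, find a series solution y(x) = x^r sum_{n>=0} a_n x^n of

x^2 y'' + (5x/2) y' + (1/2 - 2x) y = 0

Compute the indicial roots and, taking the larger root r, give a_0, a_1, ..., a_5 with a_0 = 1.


Write in Frobenius form y'' + (p(x)/x) y' + (q(x)/x^2) y = 0:
  p(x) = 5/2,  q(x) = 1/2 - 2x.
Indicial equation: r(r-1) + (5/2) r + (1/2) = 0 -> roots r_1 = -1/2, r_2 = -1.
Take r = r_1 = -1/2. Let y(x) = x^r sum_{n>=0} a_n x^n with a_0 = 1.
Substitute y = x^r sum a_n x^n and match x^{r+n}. The recurrence is
  D(n) a_n - 2 a_{n-1} = 0,  where D(n) = (r+n)(r+n-1) + (5/2)(r+n) + (1/2).
  a_n = 2 / D(n) * a_{n-1}.
Since the indicial polynomial factors as (r - r_1)(r - r_2), D(n) = (r_1 + n - r_1)(r_1 + n - r_2) = n(n + 1/2).
Evaluating step by step (a_0 = 1):
  n = 1: D(1) = 1(1 + 1/2) = 3/2; numerator = 2(1) = 2; a_1 = (2)/(3/2) = 4/3
  n = 2: D(2) = 2(2 + 1/2) = 5; numerator = 2(4/3) = 8/3; a_2 = (8/3)/(5) = 8/15
  n = 3: D(3) = 3(3 + 1/2) = 21/2; numerator = 2(8/15) = 16/15; a_3 = (16/15)/(21/2) = 32/315
  n = 4: D(4) = 4(4 + 1/2) = 18; numerator = 2(32/315) = 64/315; a_4 = (64/315)/(18) = 32/2835
  n = 5: D(5) = 5(5 + 1/2) = 55/2; numerator = 2(32/2835) = 64/2835; a_5 = (64/2835)/(55/2) = 128/155925

r = -1/2; a_0 = 1; a_1 = 4/3; a_2 = 8/15; a_3 = 32/315; a_4 = 32/2835; a_5 = 128/155925


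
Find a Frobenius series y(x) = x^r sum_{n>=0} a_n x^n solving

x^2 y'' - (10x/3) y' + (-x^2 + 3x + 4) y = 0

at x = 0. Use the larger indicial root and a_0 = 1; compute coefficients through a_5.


Write in Frobenius form y'' + (p(x)/x) y' + (q(x)/x^2) y = 0:
  p(x) = -10/3,  q(x) = -x^2 + 3x + 4.
Indicial equation: r(r-1) + (-10/3) r + (4) = 0 -> roots r_1 = 3, r_2 = 4/3.
Take r = r_1 = 3. Let y(x) = x^r sum_{n>=0} a_n x^n with a_0 = 1.
Substitute y = x^r sum a_n x^n and match x^{r+n}. The recurrence is
  D(n) a_n + 3 a_{n-1} - 1 a_{n-2} = 0,  where D(n) = (r+n)(r+n-1) + (-10/3)(r+n) + (4).
  a_n = [-3 a_{n-1} + 1 a_{n-2}] / D(n).
Since the indicial polynomial factors as (r - r_1)(r - r_2), D(n) = (r_1 + n - r_1)(r_1 + n - r_2) = n(n + 5/3).
Evaluating step by step (a_0 = 1):
  n = 1: D(1) = 1(1 + 5/3) = 8/3; numerator = -3(1) = -3; a_1 = (-3)/(8/3) = -9/8
  n = 2: D(2) = 2(2 + 5/3) = 22/3; numerator = -3(-9/8) + 1(1) = 35/8; a_2 = (35/8)/(22/3) = 105/176
  n = 3: D(3) = 3(3 + 5/3) = 14; numerator = -3(105/176) + 1(-9/8) = -513/176; a_3 = (-513/176)/(14) = -513/2464
  n = 4: D(4) = 4(4 + 5/3) = 68/3; numerator = -3(-513/2464) + 1(105/176) = 3009/2464; a_4 = (3009/2464)/(68/3) = 531/9856
  n = 5: D(5) = 5(5 + 5/3) = 100/3; numerator = -3(531/9856) + 1(-513/2464) = -3645/9856; a_5 = (-3645/9856)/(100/3) = -2187/197120

r = 3; a_0 = 1; a_1 = -9/8; a_2 = 105/176; a_3 = -513/2464; a_4 = 531/9856; a_5 = -2187/197120


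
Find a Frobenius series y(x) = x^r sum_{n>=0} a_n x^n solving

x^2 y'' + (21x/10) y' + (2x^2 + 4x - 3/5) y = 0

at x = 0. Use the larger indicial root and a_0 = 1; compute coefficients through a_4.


Write in Frobenius form y'' + (p(x)/x) y' + (q(x)/x^2) y = 0:
  p(x) = 21/10,  q(x) = 2x^2 + 4x - 3/5.
Indicial equation: r(r-1) + (21/10) r + (-3/5) = 0 -> roots r_1 = 2/5, r_2 = -3/2.
Take r = r_1 = 2/5. Let y(x) = x^r sum_{n>=0} a_n x^n with a_0 = 1.
Substitute y = x^r sum a_n x^n and match x^{r+n}. The recurrence is
  D(n) a_n + 4 a_{n-1} + 2 a_{n-2} = 0,  where D(n) = (r+n)(r+n-1) + (21/10)(r+n) + (-3/5).
  a_n = [-4 a_{n-1} - 2 a_{n-2}] / D(n).
Since the indicial polynomial factors as (r - r_1)(r - r_2), D(n) = (r_1 + n - r_1)(r_1 + n - r_2) = n(n + 19/10).
Evaluating step by step (a_0 = 1):
  n = 1: D(1) = 1(1 + 19/10) = 29/10; numerator = -4(1) = -4; a_1 = (-4)/(29/10) = -40/29
  n = 2: D(2) = 2(2 + 19/10) = 39/5; numerator = -4(-40/29) - 2(1) = 102/29; a_2 = (102/29)/(39/5) = 170/377
  n = 3: D(3) = 3(3 + 19/10) = 147/10; numerator = -4(170/377) - 2(-40/29) = 360/377; a_3 = (360/377)/(147/10) = 1200/18473
  n = 4: D(4) = 4(4 + 19/10) = 118/5; numerator = -4(1200/18473) - 2(170/377) = -740/637; a_4 = (-740/637)/(118/5) = -1850/37583

r = 2/5; a_0 = 1; a_1 = -40/29; a_2 = 170/377; a_3 = 1200/18473; a_4 = -1850/37583


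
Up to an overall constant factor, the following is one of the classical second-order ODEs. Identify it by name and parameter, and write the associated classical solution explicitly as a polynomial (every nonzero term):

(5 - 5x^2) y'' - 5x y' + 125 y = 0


All three coefficients share the factor 5; dividing through by 5 gives  (1 - x^2) y'' - x y' + 25 y = 0.
This matches the Chebyshev equation (1 - x^2) y'' - x y' + n^2 y = 0 (note the -x y' term, not -2x y') with n^2 = 25, so n = 5; the polynomial solution is T_5(x).
With y = sum_k a_k x^k, matching x^k gives (k+2)(k+1) a_{k+2} = (k^2 - n^2) a_k = (k - 5)(k + 5) a_k. The right side vanishes at k = 5, so the series with the parity of 5 terminates at degree 5.
Standard normalization: leading coefficient of T_n is 2^(n-1), so a_5 = 2^4 = 16. Work downward with a_k = (k+1)(k+2) a_{k+2} / ((k - 5)(k + 5)):
  a_3 = (4)(5)(16) / ((3 - 5)(3 + 5)) = 320/(-16) = -20
  a_1 = (2)(3)(-20) / ((1 - 5)(1 + 5)) = -120/(-24) = 5
Hence T_5(x) = 16 x^5 - 20 x^3 + 5 x.

T_5(x); series = 16 x^5 - 20 x^3 + 5 x
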